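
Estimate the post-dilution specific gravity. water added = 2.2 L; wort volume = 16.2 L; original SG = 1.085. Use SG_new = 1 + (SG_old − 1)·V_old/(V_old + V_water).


pts = (1.085 − 1)·1000·16.2/(16.2 + 2.2) = 74.8370
SG_new = 1 + 74.8370/1000

1.0748


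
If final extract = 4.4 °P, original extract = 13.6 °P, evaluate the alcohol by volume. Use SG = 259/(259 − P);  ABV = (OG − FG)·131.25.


OG = 259/(259 − 13.6) = 1.0554
FG = 259/(259 − 4.4) = 1.0173
ABV = (1.0554 − 1.0173)·131.25

5.0056 % ABV


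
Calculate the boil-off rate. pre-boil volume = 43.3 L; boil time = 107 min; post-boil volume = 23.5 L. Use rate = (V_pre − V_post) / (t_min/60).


rate = (43.3 − 23.5) / (107/60)

11.1028 L/hr


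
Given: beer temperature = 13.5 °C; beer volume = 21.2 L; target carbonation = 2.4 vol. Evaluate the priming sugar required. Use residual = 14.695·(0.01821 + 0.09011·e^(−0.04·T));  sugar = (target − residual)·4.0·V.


residual = 14.695·(0.01821 + 0.09011·e^(−0.04·13.5)) = 1.0393
sugar = (2.4 − 1.0393)·4.0·21.2

115.3915 g


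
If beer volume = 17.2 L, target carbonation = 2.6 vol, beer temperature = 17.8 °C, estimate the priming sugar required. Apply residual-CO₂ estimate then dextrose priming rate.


residual = 14.695·(0.01821 + 0.09011·e^(−0.04·T));  sugar = (target − residual)·4.0·V
residual = 14.695·(0.01821 + 0.09011·e^(−0.04·17.8)) = 0.9173
sugar = (2.6 − 0.9173)·4.0·17.2

115.7688 g


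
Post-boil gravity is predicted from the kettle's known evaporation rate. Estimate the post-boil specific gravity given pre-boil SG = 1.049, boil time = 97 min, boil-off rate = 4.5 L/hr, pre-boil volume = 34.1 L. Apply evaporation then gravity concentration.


V_post = V_pre − rate·(t/60);  SG_post = 1 + (SG_pre−1)·V_pre/V_post
V_post = 34.1 − 4.5·(97/60) = 26.8250
SG_post = 1 + (1.049 − 1)·34.1/26.8250

1.0623


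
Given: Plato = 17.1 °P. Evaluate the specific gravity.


SG = 259/(259 − P)
SG = 259/(259 − 17.1)

1.0707


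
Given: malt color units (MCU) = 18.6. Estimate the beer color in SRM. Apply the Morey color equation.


SRM = 1.4922 · MCU^0.6859
SRM = 1.4922 · 18.6^0.6859

11.0812 SRM


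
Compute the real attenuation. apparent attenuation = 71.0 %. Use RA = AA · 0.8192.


RA = 71.0 · 0.8192

58.1632 %


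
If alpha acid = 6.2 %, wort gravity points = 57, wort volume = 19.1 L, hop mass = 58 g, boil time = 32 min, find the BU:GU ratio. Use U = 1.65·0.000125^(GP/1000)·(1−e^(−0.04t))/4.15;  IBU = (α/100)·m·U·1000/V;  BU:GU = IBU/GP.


U = 1.65·0.000125^(57/1000)·(1−e^(−0.04·32))/4.15 = 0.1720
IBU = (6.2/100)·58·0.1720·1000/19.1 = 32.3788
BU:GU = 32.3788/57

0.5680


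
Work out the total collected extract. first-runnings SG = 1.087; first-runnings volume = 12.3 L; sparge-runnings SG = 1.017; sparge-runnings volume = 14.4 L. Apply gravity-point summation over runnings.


total = Σ (SG_i − 1)·1000·V_i
first = (1.087 − 1)·1000·12.3 = 1070.1000
sparge = (1.017 − 1)·1000·14.4 = 244.8000
total = 1070.1000 + 244.8000

1314.9000 gravity·L


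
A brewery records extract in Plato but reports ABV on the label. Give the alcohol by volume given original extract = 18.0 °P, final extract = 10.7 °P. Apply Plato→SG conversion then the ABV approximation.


SG = 259/(259 − P);  ABV = (OG − FG)·131.25
OG = 259/(259 − 18.0) = 1.0747
FG = 259/(259 − 10.7) = 1.0431
ABV = (1.0747 − 1.0431)·131.25

4.1469 % ABV


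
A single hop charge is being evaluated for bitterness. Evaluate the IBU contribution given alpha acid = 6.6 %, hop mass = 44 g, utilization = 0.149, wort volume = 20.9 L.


IBU = (α/100)·mass·U·1000 / V
IBU = (6.6/100)·44·0.149·1000 / 20.9

20.7032 IBU


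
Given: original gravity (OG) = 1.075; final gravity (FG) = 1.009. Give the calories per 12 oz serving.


ABW = (OG−FG)·131.25·0.79/FG;  °P = 259 − 259/SG (for OG→OE and FG→AE);  RE = 0.1808·OE + 0.8192·AE;  Cal = (6.9·ABW + 4·(RE−0.1))·FG·3.55
ABW = (1.075 − 1.009)·131.25·0.79/1.009 = 6.7823
OE = 259 − 259/1.075 = 18.0698 °P
AE = 259 − 259/1.009 = 2.3102 °P
RE = 0.1808·18.0698 + 0.8192·2.3102 = 5.1595 °P
Cal = (6.9·6.7823 + 4·(5.1595−0.1))·1.009·3.55

240.1205 kcal


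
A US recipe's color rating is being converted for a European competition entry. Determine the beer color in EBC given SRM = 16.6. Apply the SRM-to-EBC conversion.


EBC = SRM · 1.97
EBC = 16.6 · 1.97

32.7020 EBC


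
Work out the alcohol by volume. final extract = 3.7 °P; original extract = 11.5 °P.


SG = 259/(259 − P);  ABV = (OG − FG)·131.25
OG = 259/(259 − 11.5) = 1.0465
FG = 259/(259 − 3.7) = 1.0145
ABV = (1.0465 − 1.0145)·131.25

4.1963 % ABV


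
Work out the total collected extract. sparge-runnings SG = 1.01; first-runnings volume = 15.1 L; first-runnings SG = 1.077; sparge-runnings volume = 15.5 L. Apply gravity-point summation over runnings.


total = Σ (SG_i − 1)·1000·V_i
first = (1.077 − 1)·1000·15.1 = 1162.7000
sparge = (1.01 − 1)·1000·15.5 = 155.0000
total = 1162.7000 + 155.0000

1317.7000 gravity·L


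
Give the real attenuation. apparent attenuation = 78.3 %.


RA = AA · 0.8192
RA = 78.3 · 0.8192

64.1434 %


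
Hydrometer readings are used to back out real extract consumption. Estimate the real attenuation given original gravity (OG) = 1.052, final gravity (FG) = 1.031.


AA = (OG−FG)/(OG−1)·100;  RA = AA·0.8192
AA = (1.052 − 1.031)/(1.052 − 1)·100 = 40.3846
RA = 40.3846·0.8192

33.0831 %


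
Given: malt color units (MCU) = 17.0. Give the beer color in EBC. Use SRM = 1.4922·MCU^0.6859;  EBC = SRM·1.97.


SRM = 1.4922·17.0^0.6859 = 10.4182
EBC = 10.4182·1.97

20.5238 EBC


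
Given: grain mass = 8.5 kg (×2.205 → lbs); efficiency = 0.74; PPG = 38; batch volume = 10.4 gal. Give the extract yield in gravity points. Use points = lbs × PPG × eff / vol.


lbs = 8.5 × 2.205 = 18.7425
points = 18.7425 × 38 × 0.74 / 10.4

50.6768 points


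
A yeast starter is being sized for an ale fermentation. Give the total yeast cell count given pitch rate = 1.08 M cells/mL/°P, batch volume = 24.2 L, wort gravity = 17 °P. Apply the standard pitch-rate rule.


cells (billions) = rate · V_L · °P
cells = 1.08 · 24.2 · 17

444.3120 billion cells


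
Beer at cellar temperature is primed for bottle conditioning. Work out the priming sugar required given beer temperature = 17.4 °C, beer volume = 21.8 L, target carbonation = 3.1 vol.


residual = 14.695·(0.01821 + 0.09011·e^(−0.04·T));  sugar = (target − residual)·4.0·V
residual = 14.695·(0.01821 + 0.09011·e^(−0.04·17.4)) = 0.9278
sugar = (3.1 − 0.9278)·4.0·21.8

189.4164 g


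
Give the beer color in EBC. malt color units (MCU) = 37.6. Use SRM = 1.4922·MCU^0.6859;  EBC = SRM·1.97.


SRM = 1.4922·37.6^0.6859 = 17.9576
EBC = 17.9576·1.97

35.3765 EBC


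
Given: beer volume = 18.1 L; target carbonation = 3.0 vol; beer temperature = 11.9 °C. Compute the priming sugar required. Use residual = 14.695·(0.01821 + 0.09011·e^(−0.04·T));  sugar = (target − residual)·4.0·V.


residual = 14.695·(0.01821 + 0.09011·e^(−0.04·11.9)) = 1.0903
sugar = (3.0 − 1.0903)·4.0·18.1

138.2657 g


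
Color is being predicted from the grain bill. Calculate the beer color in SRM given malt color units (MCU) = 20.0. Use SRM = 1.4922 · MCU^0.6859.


SRM = 1.4922 · 20.0^0.6859

11.6467 SRM


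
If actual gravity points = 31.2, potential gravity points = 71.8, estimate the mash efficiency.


efficiency = actual / potential × 100
efficiency = 31.2 / 71.8 × 100

43.4540 %


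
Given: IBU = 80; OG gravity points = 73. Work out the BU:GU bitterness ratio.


BU:GU = IBU / OG_points
BU:GU = 80 / 73

1.0959


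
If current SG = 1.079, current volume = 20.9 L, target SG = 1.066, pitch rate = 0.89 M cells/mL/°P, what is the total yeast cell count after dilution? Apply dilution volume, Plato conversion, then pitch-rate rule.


V_w = V·((SG_c−1)/(SG_t−1)−1);  °P = 259 − 259/SG_t;  cells = rate·(V+V_w)·°P
V_w = 20.9·((1.079−1)/(1.066−1)−1) = 4.1167
V_final = 20.9 + 4.1167 = 25.0167
°P = 259 − 259/1.066 = 16.0356
cells = 0.89·25.0167·16.0356

357.0310 billion cells


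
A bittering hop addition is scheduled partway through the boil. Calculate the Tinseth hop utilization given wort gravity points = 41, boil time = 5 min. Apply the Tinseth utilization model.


U = 1.65·0.000125^(GP/1000) · (1 − e^(−0.04·t))/4.15
bigness = 1.65·0.000125^(41/1000) = 1.1415
boil_factor = (1 − e^(−0.04·5))/4.15 = 0.0437
U = 1.1415 · 0.0437

0.0499


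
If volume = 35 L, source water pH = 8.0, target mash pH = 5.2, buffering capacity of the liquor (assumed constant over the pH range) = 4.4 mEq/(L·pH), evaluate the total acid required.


acid = buffering capacity · (pH_source − pH_target) · V
acid = 4.4 · (8.0 − 5.2) · 35

431.2000 mEq


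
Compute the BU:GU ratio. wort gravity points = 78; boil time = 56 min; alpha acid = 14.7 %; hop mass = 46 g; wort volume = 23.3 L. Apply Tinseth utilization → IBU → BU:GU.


U = 1.65·0.000125^(GP/1000)·(1−e^(−0.04t))/4.15;  IBU = (α/100)·m·U·1000/V;  BU:GU = IBU/GP
U = 1.65·0.000125^(78/1000)·(1−e^(−0.04·56))/4.15 = 0.1762
IBU = (14.7/100)·46·0.1762·1000/23.3 = 51.1480
BU:GU = 51.1480/78

0.6557


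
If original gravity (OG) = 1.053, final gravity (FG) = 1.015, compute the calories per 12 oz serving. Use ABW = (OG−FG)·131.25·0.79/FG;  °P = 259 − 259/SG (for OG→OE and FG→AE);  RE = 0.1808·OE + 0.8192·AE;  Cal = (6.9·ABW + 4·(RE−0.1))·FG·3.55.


ABW = (1.053 − 1.015)·131.25·0.79/1.015 = 3.8819
OE = 259 − 259/1.053 = 13.0361 °P
AE = 259 − 259/1.015 = 3.8276 °P
RE = 0.1808·13.0361 + 0.8192·3.8276 = 5.4925 °P
Cal = (6.9·3.8819 + 4·(5.4925−0.1))·1.015·3.55

174.2352 kcal


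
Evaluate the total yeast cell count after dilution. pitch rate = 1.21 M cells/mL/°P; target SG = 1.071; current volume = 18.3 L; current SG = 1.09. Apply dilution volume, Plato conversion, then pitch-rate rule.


V_w = V·((SG_c−1)/(SG_t−1)−1);  °P = 259 − 259/SG_t;  cells = rate·(V+V_w)·°P
V_w = 18.3·((1.09−1)/(1.071−1)−1) = 4.8972
V_final = 18.3 + 4.8972 = 23.1972
°P = 259 − 259/1.071 = 17.1699
cells = 1.21·23.1972·17.1699

481.9359 billion cells


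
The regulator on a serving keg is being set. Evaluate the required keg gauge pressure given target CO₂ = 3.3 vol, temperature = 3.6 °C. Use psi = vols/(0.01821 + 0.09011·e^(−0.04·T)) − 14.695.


psi = 3.3/(0.01821 + 0.09011·e^(−0.04·3.6)) − 14.695

19.5960 psi


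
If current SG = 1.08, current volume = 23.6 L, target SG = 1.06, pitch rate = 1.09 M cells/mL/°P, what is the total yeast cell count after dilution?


V_w = V·((SG_c−1)/(SG_t−1)−1);  °P = 259 − 259/SG_t;  cells = rate·(V+V_w)·°P
V_w = 23.6·((1.08−1)/(1.06−1)−1) = 7.8667
V_final = 23.6 + 7.8667 = 31.4667
°P = 259 − 259/1.06 = 14.6604
cells = 1.09·31.4667·14.6604

502.8314 billion cells


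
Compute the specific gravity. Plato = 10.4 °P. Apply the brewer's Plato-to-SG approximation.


SG = 259/(259 − P)
SG = 259/(259 − 10.4)

1.0418


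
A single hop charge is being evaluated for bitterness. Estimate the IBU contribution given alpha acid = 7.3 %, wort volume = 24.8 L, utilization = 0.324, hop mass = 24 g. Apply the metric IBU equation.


IBU = (α/100)·mass·U·1000 / V
IBU = (7.3/100)·24·0.324·1000 / 24.8

22.8890 IBU


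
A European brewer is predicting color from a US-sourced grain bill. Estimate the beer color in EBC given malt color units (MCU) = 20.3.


SRM = 1.4922·MCU^0.6859;  EBC = SRM·1.97
SRM = 1.4922·20.3^0.6859 = 11.7663
EBC = 11.7663·1.97

23.1795 EBC


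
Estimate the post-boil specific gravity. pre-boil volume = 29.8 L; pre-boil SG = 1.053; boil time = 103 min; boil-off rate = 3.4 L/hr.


V_post = V_pre − rate·(t/60);  SG_post = 1 + (SG_pre−1)·V_pre/V_post
V_post = 29.8 − 3.4·(103/60) = 23.9633
SG_post = 1 + (1.053 − 1)·29.8/23.9633

1.0659


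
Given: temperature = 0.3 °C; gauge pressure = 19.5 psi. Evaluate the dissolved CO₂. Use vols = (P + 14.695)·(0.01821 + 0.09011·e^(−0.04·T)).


vols = (19.5 + 14.695)·(0.01821 + 0.09011·e^(−0.04·0.3))

3.6672 volumes


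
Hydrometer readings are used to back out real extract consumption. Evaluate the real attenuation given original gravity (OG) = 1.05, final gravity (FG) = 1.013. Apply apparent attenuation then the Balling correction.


AA = (OG−FG)/(OG−1)·100;  RA = AA·0.8192
AA = (1.05 − 1.013)/(1.05 − 1)·100 = 74.0000
RA = 74.0000·0.8192

60.6208 %


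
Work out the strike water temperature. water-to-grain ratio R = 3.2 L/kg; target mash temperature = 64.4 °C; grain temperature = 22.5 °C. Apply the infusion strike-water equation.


T_strike = (0.41/R)·(T_mash − T_grain) + T_mash
T_strike = (0.41/3.2)·(64.4 − 22.5) + 64.4

69.7684 °C


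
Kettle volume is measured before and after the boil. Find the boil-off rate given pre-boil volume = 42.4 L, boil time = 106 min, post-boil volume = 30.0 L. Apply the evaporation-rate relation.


rate = (V_pre − V_post) / (t_min/60)
rate = (42.4 − 30.0) / (106/60)

7.0189 L/hr


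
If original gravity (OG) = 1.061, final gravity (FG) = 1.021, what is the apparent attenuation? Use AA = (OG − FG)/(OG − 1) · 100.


AA = (1.061 − 1.021)/(1.061 − 1) · 100

65.5738 %


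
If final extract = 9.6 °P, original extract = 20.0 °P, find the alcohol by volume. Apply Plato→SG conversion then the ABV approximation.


SG = 259/(259 − P);  ABV = (OG − FG)·131.25
OG = 259/(259 − 20.0) = 1.0837
FG = 259/(259 − 9.6) = 1.0385
ABV = (1.0837 − 1.0385)·131.25

5.9311 % ABV


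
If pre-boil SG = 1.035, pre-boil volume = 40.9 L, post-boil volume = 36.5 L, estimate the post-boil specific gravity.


SG_post = 1 + (SG_pre − 1)·V_pre/V_post
pts_pre = (1.035 − 1)·1000 = 35.0000
pts_post = 35.0000·40.9/36.5 = 39.2192
SG_post = 1 + 39.2192/1000

1.0392


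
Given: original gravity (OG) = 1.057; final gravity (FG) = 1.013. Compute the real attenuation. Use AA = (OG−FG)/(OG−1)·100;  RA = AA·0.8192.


AA = (1.057 − 1.013)/(1.057 − 1)·100 = 77.1930
RA = 77.1930·0.8192

63.2365 %


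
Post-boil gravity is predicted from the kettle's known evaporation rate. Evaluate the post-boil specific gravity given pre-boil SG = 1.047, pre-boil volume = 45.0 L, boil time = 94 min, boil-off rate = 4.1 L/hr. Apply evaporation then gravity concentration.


V_post = V_pre − rate·(t/60);  SG_post = 1 + (SG_pre−1)·V_pre/V_post
V_post = 45.0 − 4.1·(94/60) = 38.5767
SG_post = 1 + (1.047 − 1)·45.0/38.5767

1.0548


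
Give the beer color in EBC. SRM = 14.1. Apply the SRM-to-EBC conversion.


EBC = SRM · 1.97
EBC = 14.1 · 1.97

27.7770 EBC


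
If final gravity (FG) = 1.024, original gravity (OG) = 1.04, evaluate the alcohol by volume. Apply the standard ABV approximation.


ABV = (OG − FG) · 131.25
ABV = (1.04 − 1.024) · 131.25

2.1000 % ABV


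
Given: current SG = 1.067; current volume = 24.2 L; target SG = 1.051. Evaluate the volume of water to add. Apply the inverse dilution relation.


V_water = V·((SG_curr − 1)/(SG_target − 1) − 1)
V_water = 24.2·((1.067 − 1)/(1.051 − 1) − 1)

7.5922 L


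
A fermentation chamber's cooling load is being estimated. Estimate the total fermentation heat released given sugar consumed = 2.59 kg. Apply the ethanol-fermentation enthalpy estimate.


Q = m_sugar · 590 kJ/kg
Q = 2.59 · 590

1528.1000 kJ


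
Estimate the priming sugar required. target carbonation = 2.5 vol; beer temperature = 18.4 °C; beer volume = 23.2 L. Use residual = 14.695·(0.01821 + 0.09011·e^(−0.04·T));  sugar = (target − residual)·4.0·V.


residual = 14.695·(0.01821 + 0.09011·e^(−0.04·18.4)) = 0.9019
sugar = (2.5 − 0.9019)·4.0·23.2

148.3031 g


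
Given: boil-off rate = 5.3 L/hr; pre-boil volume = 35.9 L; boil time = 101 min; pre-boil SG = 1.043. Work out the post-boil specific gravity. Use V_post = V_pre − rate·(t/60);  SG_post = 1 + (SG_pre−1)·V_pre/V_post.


V_post = 35.9 − 5.3·(101/60) = 26.9783
SG_post = 1 + (1.043 − 1)·35.9/26.9783

1.0572


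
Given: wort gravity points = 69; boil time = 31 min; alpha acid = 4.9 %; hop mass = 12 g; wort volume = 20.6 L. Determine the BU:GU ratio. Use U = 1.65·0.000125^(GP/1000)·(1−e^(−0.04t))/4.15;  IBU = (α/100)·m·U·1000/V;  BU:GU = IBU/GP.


U = 1.65·0.000125^(69/1000)·(1−e^(−0.04·31))/4.15 = 0.1520
IBU = (4.9/100)·12·0.1520·1000/20.6 = 4.3378
BU:GU = 4.3378/69

0.0629


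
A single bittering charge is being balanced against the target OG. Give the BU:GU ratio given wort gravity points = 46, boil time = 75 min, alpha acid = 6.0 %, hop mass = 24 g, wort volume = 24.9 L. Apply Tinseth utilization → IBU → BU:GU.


U = 1.65·0.000125^(GP/1000)·(1−e^(−0.04t))/4.15;  IBU = (α/100)·m·U·1000/V;  BU:GU = IBU/GP
U = 1.65·0.000125^(46/1000)·(1−e^(−0.04·75))/4.15 = 0.2499
IBU = (6.0/100)·24·0.2499·1000/24.9 = 14.4503
BU:GU = 14.4503/46

0.3141


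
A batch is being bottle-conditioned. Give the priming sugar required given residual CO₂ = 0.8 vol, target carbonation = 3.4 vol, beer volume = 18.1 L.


sugar = (target − residual)·4.0·V
sugar = (3.4 − 0.8)·4.0·18.1

188.2400 g


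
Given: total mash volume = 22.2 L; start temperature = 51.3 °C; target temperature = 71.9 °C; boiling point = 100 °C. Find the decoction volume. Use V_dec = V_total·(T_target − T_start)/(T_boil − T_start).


V_dec = 22.2·(71.9 − 51.3)/(100 − 51.3)

9.3906 L


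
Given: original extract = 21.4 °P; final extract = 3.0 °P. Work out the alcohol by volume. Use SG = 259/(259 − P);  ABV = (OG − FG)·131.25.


OG = 259/(259 − 21.4) = 1.0901
FG = 259/(259 − 3.0) = 1.0117
ABV = (1.0901 − 1.0117)·131.25

10.2833 % ABV


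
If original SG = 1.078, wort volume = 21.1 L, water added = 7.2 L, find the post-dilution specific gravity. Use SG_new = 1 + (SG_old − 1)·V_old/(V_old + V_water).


pts = (1.078 − 1)·1000·21.1/(21.1 + 7.2) = 58.1555
SG_new = 1 + 58.1555/1000

1.0582


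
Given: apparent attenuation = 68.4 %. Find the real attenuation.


RA = AA · 0.8192
RA = 68.4 · 0.8192

56.0333 %


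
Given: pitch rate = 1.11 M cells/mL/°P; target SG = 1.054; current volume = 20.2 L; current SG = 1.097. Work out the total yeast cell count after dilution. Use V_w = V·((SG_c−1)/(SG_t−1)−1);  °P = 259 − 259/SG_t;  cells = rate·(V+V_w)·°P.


V_w = 20.2·((1.097−1)/(1.054−1)−1) = 16.0852
V_final = 20.2 + 16.0852 = 36.2852
°P = 259 − 259/1.054 = 13.2694
cells = 1.11·36.2852·13.2694

534.4477 billion cells


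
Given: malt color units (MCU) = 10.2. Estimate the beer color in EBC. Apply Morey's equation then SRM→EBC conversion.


SRM = 1.4922·MCU^0.6859;  EBC = SRM·1.97
SRM = 1.4922·10.2^0.6859 = 7.3388
EBC = 7.3388·1.97

14.4575 EBC


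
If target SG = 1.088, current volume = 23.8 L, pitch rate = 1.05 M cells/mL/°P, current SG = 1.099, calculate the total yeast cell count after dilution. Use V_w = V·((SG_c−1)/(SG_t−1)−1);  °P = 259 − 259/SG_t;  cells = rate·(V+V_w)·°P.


V_w = 23.8·((1.099−1)/(1.088−1)−1) = 2.9750
V_final = 23.8 + 2.9750 = 26.7750
°P = 259 − 259/1.088 = 20.9485
cells = 1.05·26.7750·20.9485

588.9417 billion cells


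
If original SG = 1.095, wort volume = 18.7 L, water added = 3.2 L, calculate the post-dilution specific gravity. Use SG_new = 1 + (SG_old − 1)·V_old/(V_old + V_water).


pts = (1.095 − 1)·1000·18.7/(18.7 + 3.2) = 81.1187
SG_new = 1 + 81.1187/1000

1.0811


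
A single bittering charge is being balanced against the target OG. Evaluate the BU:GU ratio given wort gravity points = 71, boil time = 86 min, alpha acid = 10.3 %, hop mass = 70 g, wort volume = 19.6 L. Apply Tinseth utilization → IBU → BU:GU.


U = 1.65·0.000125^(GP/1000)·(1−e^(−0.04t))/4.15;  IBU = (α/100)·m·U·1000/V;  BU:GU = IBU/GP
U = 1.65·0.000125^(71/1000)·(1−e^(−0.04·86))/4.15 = 0.2033
IBU = (10.3/100)·70·0.2033·1000/19.6 = 74.7897
BU:GU = 74.7897/71

1.0534


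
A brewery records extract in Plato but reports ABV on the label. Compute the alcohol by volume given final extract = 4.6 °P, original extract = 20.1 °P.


SG = 259/(259 − P);  ABV = (OG − FG)·131.25
OG = 259/(259 − 20.1) = 1.0841
FG = 259/(259 − 4.6) = 1.0181
ABV = (1.0841 − 1.0181)·131.25

8.6696 % ABV


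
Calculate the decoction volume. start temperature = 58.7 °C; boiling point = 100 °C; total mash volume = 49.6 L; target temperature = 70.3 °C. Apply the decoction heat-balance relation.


V_dec = V_total·(T_target − T_start)/(T_boil − T_start)
V_dec = 49.6·(70.3 − 58.7)/(100 − 58.7)

13.9312 L


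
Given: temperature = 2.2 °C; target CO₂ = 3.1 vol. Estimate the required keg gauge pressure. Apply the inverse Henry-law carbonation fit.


psi = vols/(0.01821 + 0.09011·e^(−0.04·T)) − 14.695
psi = 3.1/(0.01821 + 0.09011·e^(−0.04·2.2)) − 14.695

16.0806 psi


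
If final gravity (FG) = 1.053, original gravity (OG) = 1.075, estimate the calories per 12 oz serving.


ABW = (OG−FG)·131.25·0.79/FG;  °P = 259 − 259/SG (for OG→OE and FG→AE);  RE = 0.1808·OE + 0.8192·AE;  Cal = (6.9·ABW + 4·(RE−0.1))·FG·3.55
ABW = (1.075 − 1.053)·131.25·0.79/1.053 = 2.1663
OE = 259 − 259/1.075 = 18.0698 °P
AE = 259 − 259/1.053 = 13.0361 °P
RE = 0.1808·18.0698 + 0.8192·13.0361 = 13.9462 °P
Cal = (6.9·2.1663 + 4·(13.9462−0.1))·1.053·3.55

262.9125 kcal


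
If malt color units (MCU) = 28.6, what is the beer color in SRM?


SRM = 1.4922 · MCU^0.6859
SRM = 1.4922 · 28.6^0.6859

14.8850 SRM


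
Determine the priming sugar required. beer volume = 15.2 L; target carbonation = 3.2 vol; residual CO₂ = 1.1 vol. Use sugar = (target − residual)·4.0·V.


sugar = (3.2 − 1.1)·4.0·15.2

127.6800 g


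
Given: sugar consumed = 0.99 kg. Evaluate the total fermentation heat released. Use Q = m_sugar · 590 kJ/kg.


Q = 0.99 · 590

584.1000 kJ


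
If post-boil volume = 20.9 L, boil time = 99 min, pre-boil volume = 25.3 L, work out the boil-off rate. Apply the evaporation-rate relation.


rate = (V_pre − V_post) / (t_min/60)
rate = (25.3 − 20.9) / (99/60)

2.6667 L/hr


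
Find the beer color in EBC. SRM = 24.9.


EBC = SRM · 1.97
EBC = 24.9 · 1.97

49.0530 EBC


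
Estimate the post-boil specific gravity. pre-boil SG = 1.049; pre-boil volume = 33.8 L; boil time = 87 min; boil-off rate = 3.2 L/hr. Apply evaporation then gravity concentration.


V_post = V_pre − rate·(t/60);  SG_post = 1 + (SG_pre−1)·V_pre/V_post
V_post = 33.8 − 3.2·(87/60) = 29.1600
SG_post = 1 + (1.049 − 1)·33.8/29.1600

1.0568


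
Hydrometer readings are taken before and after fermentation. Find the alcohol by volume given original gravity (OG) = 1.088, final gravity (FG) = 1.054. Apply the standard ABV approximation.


ABV = (OG − FG) · 131.25
ABV = (1.088 − 1.054) · 131.25

4.4625 % ABV


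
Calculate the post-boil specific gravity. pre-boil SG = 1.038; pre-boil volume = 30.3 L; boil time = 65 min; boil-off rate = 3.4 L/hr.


V_post = V_pre − rate·(t/60);  SG_post = 1 + (SG_pre−1)·V_pre/V_post
V_post = 30.3 − 3.4·(65/60) = 26.6167
SG_post = 1 + (1.038 − 1)·30.3/26.6167

1.0433


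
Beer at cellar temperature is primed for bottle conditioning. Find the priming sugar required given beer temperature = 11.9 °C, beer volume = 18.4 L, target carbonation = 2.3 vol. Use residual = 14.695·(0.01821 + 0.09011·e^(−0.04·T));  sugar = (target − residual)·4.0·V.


residual = 14.695·(0.01821 + 0.09011·e^(−0.04·11.9)) = 1.0903
sugar = (2.3 − 1.0903)·4.0·18.4

89.0374 g


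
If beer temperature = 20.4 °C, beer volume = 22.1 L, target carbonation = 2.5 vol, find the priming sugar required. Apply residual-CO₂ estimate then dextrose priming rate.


residual = 14.695·(0.01821 + 0.09011·e^(−0.04·T));  sugar = (target − residual)·4.0·V
residual = 14.695·(0.01821 + 0.09011·e^(−0.04·20.4)) = 0.8531
sugar = (2.5 − 0.8531)·4.0·22.1

145.5826 g


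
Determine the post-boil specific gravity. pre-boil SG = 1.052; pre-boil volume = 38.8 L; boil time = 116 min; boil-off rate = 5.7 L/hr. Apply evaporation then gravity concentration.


V_post = V_pre − rate·(t/60);  SG_post = 1 + (SG_pre−1)·V_pre/V_post
V_post = 38.8 − 5.7·(116/60) = 27.7800
SG_post = 1 + (1.052 − 1)·38.8/27.7800

1.0726


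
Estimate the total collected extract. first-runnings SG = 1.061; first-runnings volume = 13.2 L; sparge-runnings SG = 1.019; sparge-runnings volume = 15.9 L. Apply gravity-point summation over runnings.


total = Σ (SG_i − 1)·1000·V_i
first = (1.061 − 1)·1000·13.2 = 805.2000
sparge = (1.019 − 1)·1000·15.9 = 302.1000
total = 805.2000 + 302.1000

1107.3000 gravity·L


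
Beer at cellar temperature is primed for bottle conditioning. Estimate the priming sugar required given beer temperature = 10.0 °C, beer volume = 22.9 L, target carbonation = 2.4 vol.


residual = 14.695·(0.01821 + 0.09011·e^(−0.04·T));  sugar = (target − residual)·4.0·V
residual = 14.695·(0.01821 + 0.09011·e^(−0.04·10.0)) = 1.1552
sugar = (2.4 − 1.1552)·4.0·22.9

114.0226 g


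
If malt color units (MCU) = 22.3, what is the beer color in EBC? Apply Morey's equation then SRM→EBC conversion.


SRM = 1.4922·MCU^0.6859;  EBC = SRM·1.97
SRM = 1.4922·22.3^0.6859 = 12.5496
EBC = 12.5496·1.97

24.7227 EBC


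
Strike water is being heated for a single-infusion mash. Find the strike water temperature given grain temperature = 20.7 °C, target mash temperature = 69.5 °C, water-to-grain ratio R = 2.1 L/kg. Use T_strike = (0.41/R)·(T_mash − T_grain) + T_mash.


T_strike = (0.41/2.1)·(69.5 − 20.7) + 69.5

79.0276 °C


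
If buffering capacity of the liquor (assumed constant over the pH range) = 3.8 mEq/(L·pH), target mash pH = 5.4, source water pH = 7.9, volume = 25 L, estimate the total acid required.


acid = buffering capacity · (pH_source − pH_target) · V
acid = 3.8 · (7.9 − 5.4) · 25

237.5000 mEq


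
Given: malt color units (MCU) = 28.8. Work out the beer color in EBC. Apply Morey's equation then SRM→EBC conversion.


SRM = 1.4922·MCU^0.6859;  EBC = SRM·1.97
SRM = 1.4922·28.8^0.6859 = 14.9563
EBC = 14.9563·1.97

29.4639 EBC


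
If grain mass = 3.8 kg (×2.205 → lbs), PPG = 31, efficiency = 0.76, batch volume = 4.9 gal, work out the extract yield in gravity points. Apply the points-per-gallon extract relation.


points = lbs × PPG × eff / vol
lbs = 3.8 × 2.205 = 8.3790
points = 8.3790 × 31 × 0.76 / 4.9

40.2876 points


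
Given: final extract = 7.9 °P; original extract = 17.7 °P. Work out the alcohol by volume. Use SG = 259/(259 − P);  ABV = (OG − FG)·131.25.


OG = 259/(259 − 17.7) = 1.0734
FG = 259/(259 − 7.9) = 1.0315
ABV = (1.0734 − 1.0315)·131.25

5.4982 % ABV


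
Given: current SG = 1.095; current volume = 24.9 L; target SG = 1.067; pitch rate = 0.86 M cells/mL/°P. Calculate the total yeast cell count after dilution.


V_w = V·((SG_c−1)/(SG_t−1)−1);  °P = 259 − 259/SG_t;  cells = rate·(V+V_w)·°P
V_w = 24.9·((1.095−1)/(1.067−1)−1) = 10.4060
V_final = 24.9 + 10.4060 = 35.3060
°P = 259 − 259/1.067 = 16.2634
cells = 0.86·35.3060·16.2634

493.8064 billion cells


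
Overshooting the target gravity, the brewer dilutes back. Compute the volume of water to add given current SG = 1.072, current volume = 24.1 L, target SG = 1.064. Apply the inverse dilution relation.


V_water = V·((SG_curr − 1)/(SG_target − 1) − 1)
V_water = 24.1·((1.072 − 1)/(1.064 − 1) − 1)

3.0125 L


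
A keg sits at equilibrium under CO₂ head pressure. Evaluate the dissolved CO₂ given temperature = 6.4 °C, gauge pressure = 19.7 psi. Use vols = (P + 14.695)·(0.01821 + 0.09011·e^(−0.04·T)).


vols = (19.7 + 14.695)·(0.01821 + 0.09011·e^(−0.04·6.4))

3.0257 volumes


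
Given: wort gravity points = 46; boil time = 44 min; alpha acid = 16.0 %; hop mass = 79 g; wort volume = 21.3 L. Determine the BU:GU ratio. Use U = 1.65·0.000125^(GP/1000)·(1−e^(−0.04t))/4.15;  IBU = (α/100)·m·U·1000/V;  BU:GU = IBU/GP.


U = 1.65·0.000125^(46/1000)·(1−e^(−0.04·44))/4.15 = 0.2177
IBU = (16.0/100)·79·0.2177·1000/21.3 = 129.2016
BU:GU = 129.2016/46

2.8087


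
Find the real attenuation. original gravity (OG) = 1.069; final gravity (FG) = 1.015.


AA = (OG−FG)/(OG−1)·100;  RA = AA·0.8192
AA = (1.069 − 1.015)/(1.069 − 1)·100 = 78.2609
RA = 78.2609·0.8192

64.1113 %


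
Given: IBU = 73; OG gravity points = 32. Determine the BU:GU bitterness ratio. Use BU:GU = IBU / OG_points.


BU:GU = 73 / 32

2.2812


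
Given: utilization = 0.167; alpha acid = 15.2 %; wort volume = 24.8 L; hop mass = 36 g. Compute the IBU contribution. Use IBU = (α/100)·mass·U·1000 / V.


IBU = (15.2/100)·36·0.167·1000 / 24.8

36.8477 IBU


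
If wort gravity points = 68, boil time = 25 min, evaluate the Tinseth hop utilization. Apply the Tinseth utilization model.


U = 1.65·0.000125^(GP/1000) · (1 − e^(−0.04·t))/4.15
bigness = 1.65·0.000125^(68/1000) = 0.8955
boil_factor = (1 − e^(−0.04·25))/4.15 = 0.1523
U = 0.8955 · 0.1523

0.1364


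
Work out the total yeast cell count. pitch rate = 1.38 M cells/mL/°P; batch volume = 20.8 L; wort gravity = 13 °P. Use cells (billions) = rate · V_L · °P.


cells = 1.38 · 20.8 · 13

373.1520 billion cells


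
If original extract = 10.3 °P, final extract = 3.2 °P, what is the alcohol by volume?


SG = 259/(259 − P);  ABV = (OG − FG)·131.25
OG = 259/(259 − 10.3) = 1.0414
FG = 259/(259 − 3.2) = 1.0125
ABV = (1.0414 − 1.0125)·131.25

3.7939 % ABV


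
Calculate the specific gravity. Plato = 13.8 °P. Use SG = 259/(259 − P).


SG = 259/(259 − 13.8)

1.0563


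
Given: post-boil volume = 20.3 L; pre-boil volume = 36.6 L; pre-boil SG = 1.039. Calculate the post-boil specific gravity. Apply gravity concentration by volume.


SG_post = 1 + (SG_pre − 1)·V_pre/V_post
pts_pre = (1.039 − 1)·1000 = 39.0000
pts_post = 39.0000·36.6/20.3 = 70.3153
SG_post = 1 + 70.3153/1000

1.0703


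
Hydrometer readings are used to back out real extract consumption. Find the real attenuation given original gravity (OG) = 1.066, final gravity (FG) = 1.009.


AA = (OG−FG)/(OG−1)·100;  RA = AA·0.8192
AA = (1.066 − 1.009)/(1.066 − 1)·100 = 86.3636
RA = 86.3636·0.8192

70.7491 %


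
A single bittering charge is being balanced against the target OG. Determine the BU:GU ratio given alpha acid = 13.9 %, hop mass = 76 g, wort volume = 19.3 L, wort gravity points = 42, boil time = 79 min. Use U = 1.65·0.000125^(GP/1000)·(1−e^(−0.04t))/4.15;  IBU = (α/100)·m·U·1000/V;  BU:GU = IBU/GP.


U = 1.65·0.000125^(42/1000)·(1−e^(−0.04·79))/4.15 = 0.2610
IBU = (13.9/100)·76·0.2610·1000/19.3 = 142.8728
BU:GU = 142.8728/42

3.4017


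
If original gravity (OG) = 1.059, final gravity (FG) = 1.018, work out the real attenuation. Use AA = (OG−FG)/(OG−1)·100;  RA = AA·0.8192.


AA = (1.059 − 1.018)/(1.059 − 1)·100 = 69.4915
RA = 69.4915·0.8192

56.9275 %


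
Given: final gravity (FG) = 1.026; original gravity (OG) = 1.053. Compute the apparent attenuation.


AA = (OG − FG)/(OG − 1) · 100
AA = (1.053 − 1.026)/(1.053 − 1) · 100

50.9434 %


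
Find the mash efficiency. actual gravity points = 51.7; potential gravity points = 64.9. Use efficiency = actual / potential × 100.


efficiency = 51.7 / 64.9 × 100

79.6610 %


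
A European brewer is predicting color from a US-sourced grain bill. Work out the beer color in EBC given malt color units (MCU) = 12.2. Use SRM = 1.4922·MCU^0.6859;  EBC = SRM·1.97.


SRM = 1.4922·12.2^0.6859 = 8.2978
EBC = 8.2978·1.97

16.3466 EBC


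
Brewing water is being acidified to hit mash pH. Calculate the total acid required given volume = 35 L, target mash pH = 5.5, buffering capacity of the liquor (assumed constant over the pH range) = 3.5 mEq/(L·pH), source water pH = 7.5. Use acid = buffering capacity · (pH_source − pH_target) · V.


acid = 3.5 · (7.5 − 5.5) · 35

245.0000 mEq


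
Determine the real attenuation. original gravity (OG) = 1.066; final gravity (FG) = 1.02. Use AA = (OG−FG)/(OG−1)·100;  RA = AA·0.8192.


AA = (1.066 − 1.02)/(1.066 − 1)·100 = 69.6970
RA = 69.6970·0.8192

57.0958 %


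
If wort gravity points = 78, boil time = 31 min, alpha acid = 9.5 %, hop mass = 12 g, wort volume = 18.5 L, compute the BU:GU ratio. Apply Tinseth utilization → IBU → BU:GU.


U = 1.65·0.000125^(GP/1000)·(1−e^(−0.04t))/4.15;  IBU = (α/100)·m·U·1000/V;  BU:GU = IBU/GP
U = 1.65·0.000125^(78/1000)·(1−e^(−0.04·31))/4.15 = 0.1402
IBU = (9.5/100)·12·0.1402·1000/18.5 = 8.6370
BU:GU = 8.6370/78

0.1107


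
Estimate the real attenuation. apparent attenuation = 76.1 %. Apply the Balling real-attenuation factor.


RA = AA · 0.8192
RA = 76.1 · 0.8192

62.3411 %


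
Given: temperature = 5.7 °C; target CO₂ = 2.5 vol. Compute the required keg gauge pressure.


psi = vols/(0.01821 + 0.09011·e^(−0.04·T)) − 14.695
psi = 2.5/(0.01821 + 0.09011·e^(−0.04·5.7)) − 14.695

13.0986 psi


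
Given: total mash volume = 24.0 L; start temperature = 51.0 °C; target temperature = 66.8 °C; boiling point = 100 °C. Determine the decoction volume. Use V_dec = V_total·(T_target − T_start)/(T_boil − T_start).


V_dec = 24.0·(66.8 − 51.0)/(100 − 51.0)

7.7388 L


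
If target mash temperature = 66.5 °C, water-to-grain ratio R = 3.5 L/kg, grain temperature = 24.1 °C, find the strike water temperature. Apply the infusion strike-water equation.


T_strike = (0.41/R)·(T_mash − T_grain) + T_mash
T_strike = (0.41/3.5)·(66.5 − 24.1) + 66.5

71.4669 °C


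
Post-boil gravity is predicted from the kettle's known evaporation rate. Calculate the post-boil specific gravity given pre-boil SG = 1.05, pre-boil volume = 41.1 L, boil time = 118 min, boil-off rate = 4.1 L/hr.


V_post = V_pre − rate·(t/60);  SG_post = 1 + (SG_pre−1)·V_pre/V_post
V_post = 41.1 − 4.1·(118/60) = 33.0367
SG_post = 1 + (1.05 − 1)·41.1/33.0367

1.0622


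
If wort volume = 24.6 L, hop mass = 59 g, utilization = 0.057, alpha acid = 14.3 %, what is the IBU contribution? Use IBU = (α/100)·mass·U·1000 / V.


IBU = (14.3/100)·59·0.057·1000 / 24.6

19.5491 IBU


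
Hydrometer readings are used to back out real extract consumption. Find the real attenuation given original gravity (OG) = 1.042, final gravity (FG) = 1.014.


AA = (OG−FG)/(OG−1)·100;  RA = AA·0.8192
AA = (1.042 − 1.014)/(1.042 − 1)·100 = 66.6667
RA = 66.6667·0.8192

54.6133 %


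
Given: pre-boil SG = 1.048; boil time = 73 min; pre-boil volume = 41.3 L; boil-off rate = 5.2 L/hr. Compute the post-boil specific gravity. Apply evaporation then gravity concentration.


V_post = V_pre − rate·(t/60);  SG_post = 1 + (SG_pre−1)·V_pre/V_post
V_post = 41.3 − 5.2·(73/60) = 34.9733
SG_post = 1 + (1.048 − 1)·41.3/34.9733

1.0567


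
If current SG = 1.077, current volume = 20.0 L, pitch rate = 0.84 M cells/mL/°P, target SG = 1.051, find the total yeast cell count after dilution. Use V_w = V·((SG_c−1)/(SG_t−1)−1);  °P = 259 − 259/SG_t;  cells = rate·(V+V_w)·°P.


V_w = 20.0·((1.077−1)/(1.051−1)−1) = 10.1961
V_final = 20.0 + 10.1961 = 30.1961
°P = 259 − 259/1.051 = 12.5680
cells = 0.84·30.1961·12.5680

318.7844 billion cells


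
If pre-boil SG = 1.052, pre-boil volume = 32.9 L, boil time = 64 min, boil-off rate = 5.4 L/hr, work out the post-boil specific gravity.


V_post = V_pre − rate·(t/60);  SG_post = 1 + (SG_pre−1)·V_pre/V_post
V_post = 32.9 − 5.4·(64/60) = 27.1400
SG_post = 1 + (1.052 − 1)·32.9/27.1400

1.0630


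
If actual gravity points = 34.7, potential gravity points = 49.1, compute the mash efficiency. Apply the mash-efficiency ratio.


efficiency = actual / potential × 100
efficiency = 34.7 / 49.1 × 100

70.6721 %


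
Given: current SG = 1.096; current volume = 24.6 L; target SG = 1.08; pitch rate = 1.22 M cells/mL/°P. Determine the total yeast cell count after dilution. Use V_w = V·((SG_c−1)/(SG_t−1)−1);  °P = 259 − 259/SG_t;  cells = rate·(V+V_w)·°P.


V_w = 24.6·((1.096−1)/(1.08−1)−1) = 4.9200
V_final = 24.6 + 4.9200 = 29.5200
°P = 259 − 259/1.08 = 19.1852
cells = 1.22·29.5200·19.1852

690.9429 billion cells


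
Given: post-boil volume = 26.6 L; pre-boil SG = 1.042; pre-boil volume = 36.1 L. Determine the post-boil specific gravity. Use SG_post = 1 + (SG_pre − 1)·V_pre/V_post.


pts_pre = (1.042 − 1)·1000 = 42.0000
pts_post = 42.0000·36.1/26.6 = 57.0000
SG_post = 1 + 57.0000/1000

1.0570


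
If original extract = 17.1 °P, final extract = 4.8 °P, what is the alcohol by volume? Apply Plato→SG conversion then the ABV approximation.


SG = 259/(259 − P);  ABV = (OG − FG)·131.25
OG = 259/(259 − 17.1) = 1.0707
FG = 259/(259 − 4.8) = 1.0189
ABV = (1.0707 − 1.0189)·131.25

6.7997 % ABV


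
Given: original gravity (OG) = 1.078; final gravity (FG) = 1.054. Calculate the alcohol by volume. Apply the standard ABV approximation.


ABV = (OG − FG) · 131.25
ABV = (1.078 − 1.054) · 131.25

3.1500 % ABV


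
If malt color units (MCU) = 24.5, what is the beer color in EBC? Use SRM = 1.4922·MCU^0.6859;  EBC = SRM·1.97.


SRM = 1.4922·24.5^0.6859 = 13.3862
EBC = 13.3862·1.97

26.3707 EBC


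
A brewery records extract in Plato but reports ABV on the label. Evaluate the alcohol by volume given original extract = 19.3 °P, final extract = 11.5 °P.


SG = 259/(259 − P);  ABV = (OG − FG)·131.25
OG = 259/(259 − 19.3) = 1.0805
FG = 259/(259 − 11.5) = 1.0465
ABV = (1.0805 − 1.0465)·131.25

4.4694 % ABV


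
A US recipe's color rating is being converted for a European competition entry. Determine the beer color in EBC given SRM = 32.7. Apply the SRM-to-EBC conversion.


EBC = SRM · 1.97
EBC = 32.7 · 1.97

64.4190 EBC


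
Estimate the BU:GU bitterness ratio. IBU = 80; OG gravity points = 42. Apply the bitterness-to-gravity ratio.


BU:GU = IBU / OG_points
BU:GU = 80 / 42

1.9048


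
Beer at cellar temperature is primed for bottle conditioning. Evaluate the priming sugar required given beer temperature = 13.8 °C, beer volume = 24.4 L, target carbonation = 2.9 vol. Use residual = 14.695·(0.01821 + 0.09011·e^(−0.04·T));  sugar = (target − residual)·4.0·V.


residual = 14.695·(0.01821 + 0.09011·e^(−0.04·13.8)) = 1.0300
sugar = (2.9 − 1.0300)·4.0·24.4

182.5074 g


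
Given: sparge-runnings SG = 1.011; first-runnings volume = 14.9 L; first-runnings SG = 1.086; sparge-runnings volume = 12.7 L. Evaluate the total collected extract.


total = Σ (SG_i − 1)·1000·V_i
first = (1.086 − 1)·1000·14.9 = 1281.4000
sparge = (1.011 − 1)·1000·12.7 = 139.7000
total = 1281.4000 + 139.7000

1421.1000 gravity·L


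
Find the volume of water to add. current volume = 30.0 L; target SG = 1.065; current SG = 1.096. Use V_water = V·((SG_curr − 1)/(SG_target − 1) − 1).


V_water = 30.0·((1.096 − 1)/(1.065 − 1) − 1)

14.3077 L


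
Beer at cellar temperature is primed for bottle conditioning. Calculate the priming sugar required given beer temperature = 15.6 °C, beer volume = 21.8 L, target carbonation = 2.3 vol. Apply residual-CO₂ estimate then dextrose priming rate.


residual = 14.695·(0.01821 + 0.09011·e^(−0.04·T));  sugar = (target − residual)·4.0·V
residual = 14.695·(0.01821 + 0.09011·e^(−0.04·15.6)) = 0.9771
sugar = (2.3 − 0.9771)·4.0·21.8

115.3586 g
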